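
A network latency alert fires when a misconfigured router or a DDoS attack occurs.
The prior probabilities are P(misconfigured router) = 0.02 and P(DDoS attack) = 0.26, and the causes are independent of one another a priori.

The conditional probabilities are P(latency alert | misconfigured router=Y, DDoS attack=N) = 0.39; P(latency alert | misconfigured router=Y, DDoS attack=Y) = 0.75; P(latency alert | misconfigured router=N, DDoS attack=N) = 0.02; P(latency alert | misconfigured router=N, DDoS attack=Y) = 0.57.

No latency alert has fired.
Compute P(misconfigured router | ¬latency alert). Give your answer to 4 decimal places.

P(misconfigured router | ¬latency alert) ≈ 0.0124

Weight on misconfigured router=true, given the evidence: 0.009028 + 0.001300 = 0.010328
The normalizing constant is 0.98·0.98·0.74 + 0.43·0.98·0.26 + 0.61·0.02·0.74 + 0.25·0.02·0.26 = 0.830588
P(misconfigured router | ¬latency alert) = 0.010328/0.830588 ≈ 0.0124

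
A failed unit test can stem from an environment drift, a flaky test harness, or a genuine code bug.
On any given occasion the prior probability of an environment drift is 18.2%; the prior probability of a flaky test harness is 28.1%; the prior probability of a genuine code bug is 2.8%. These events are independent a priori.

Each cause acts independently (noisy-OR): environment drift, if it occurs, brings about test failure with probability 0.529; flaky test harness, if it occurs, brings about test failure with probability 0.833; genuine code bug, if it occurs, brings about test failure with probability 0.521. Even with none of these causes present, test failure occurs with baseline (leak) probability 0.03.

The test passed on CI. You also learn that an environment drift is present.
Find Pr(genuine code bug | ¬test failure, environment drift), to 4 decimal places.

Pr(genuine code bug | ¬test failure, environment drift) ≈ 0.0136

Under noisy-OR, P(test failure | causes) = 1 − (1−0.03)·∏(1−qᵢ) over the active causes.
Enumerate the 4 (flaky test harness, genuine code bug) configurations and weight by the priors:
  P(¬test failure | environment drift) = 0.45687*0.719*0.972 + 0.218841*0.719*0.028 + 0.076297*0.281*0.972 + 0.036546*0.281*0.028
        = 0.319292 + 0.004406 + 0.020839 + 0.000288 = 0.344825
The terms with genuine code bug present sum to 0.004694, so
  P(genuine code bug | ¬test failure, environment drift) = 0.004694 / 0.344825 ≈ 0.0136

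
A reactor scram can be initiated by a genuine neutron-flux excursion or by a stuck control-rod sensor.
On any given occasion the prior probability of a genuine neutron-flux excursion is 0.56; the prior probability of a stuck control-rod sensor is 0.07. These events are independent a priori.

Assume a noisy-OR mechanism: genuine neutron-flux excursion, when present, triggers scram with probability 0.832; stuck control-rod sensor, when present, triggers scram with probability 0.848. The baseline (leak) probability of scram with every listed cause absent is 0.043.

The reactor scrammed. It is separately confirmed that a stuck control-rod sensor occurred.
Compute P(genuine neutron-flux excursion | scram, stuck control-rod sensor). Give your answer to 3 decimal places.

Under noisy-OR, P(scram | causes) = 1 − (1−0.043)·∏(1−qᵢ) over the active causes.
P(scram | stuck control-rod sensor) = 0.854536*0.44 + 0.975562*0.56 = 0.375996 + 0.546315 = 0.922311
The genuine neutron-flux excursion-present share is 0.975562*0.56 = 0.546315.
So P(genuine neutron-flux excursion | scram, stuck control-rod sensor) = 0.546315/0.922311 ≈ 0.592.

P(genuine neutron-flux excursion | scram, stuck control-rod sensor) ≈ 0.592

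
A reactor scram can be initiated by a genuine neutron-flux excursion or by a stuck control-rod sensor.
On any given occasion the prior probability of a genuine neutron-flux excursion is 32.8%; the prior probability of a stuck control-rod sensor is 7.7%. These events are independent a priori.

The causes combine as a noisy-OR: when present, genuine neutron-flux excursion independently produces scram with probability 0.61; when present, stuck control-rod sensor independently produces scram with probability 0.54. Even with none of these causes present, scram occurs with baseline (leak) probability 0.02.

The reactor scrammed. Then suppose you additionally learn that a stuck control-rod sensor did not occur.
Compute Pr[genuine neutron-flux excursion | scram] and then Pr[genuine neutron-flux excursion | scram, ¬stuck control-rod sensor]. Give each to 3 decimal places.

Pr[genuine neutron-flux excursion | scram] ≈ 0.836; Pr[genuine neutron-flux excursion | scram, ¬stuck control-rod sensor] ≈ 0.938

Under noisy-OR, P(scram | causes) = 1 − (1−0.02)·∏(1−qᵢ) over the active causes.
P(scram) = 0.02*0.672*0.923 + 0.5492*0.672*0.077 + 0.6178*0.328*0.923 + 0.824188*0.328*0.077 = 0.012405 + 0.028418 + 0.187035 + 0.020816 = 0.248674
The genuine neutron-flux excursion-present share is 0.187035 + 0.020816 = 0.207851.
P(genuine neutron-flux excursion | scram) = 0.207851 / 0.248674 ≈ 0.836

Now condition on the additional information:
For the numerator, keep only genuine neutron-flux excursion=true terms: 0.6178·0.328 = 0.202638
Normalizer over all consistent configurations: 0.02·0.672 + 0.6178·0.328 = 0.216078
Posterior = 0.202638 / 0.216078 ≈ 0.938
Ruling out stuck control-rod sensor raises the posterior on genuine neutron-flux excursion — the flip side of explaining away.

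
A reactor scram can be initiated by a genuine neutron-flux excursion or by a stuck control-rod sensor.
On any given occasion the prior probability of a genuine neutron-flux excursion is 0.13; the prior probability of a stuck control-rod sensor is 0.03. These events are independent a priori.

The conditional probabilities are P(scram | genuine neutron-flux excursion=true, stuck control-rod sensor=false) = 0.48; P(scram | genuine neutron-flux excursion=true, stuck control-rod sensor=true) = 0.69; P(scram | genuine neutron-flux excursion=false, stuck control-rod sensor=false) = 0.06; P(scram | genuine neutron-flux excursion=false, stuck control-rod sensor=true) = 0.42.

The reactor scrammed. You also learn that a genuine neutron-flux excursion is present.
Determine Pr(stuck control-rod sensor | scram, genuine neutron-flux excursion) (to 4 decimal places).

By total probability over both values of stuck control-rod sensor:
  P(scram | genuine neutron-flux excursion) = 0.48·0.97 + 0.69·0.03
        = 0.465600 + 0.020700 = 0.486300
The terms with stuck control-rod sensor present sum to 0.020700, so
  P(stuck control-rod sensor | scram, genuine neutron-flux excursion) = 0.020700 / 0.486300 ≈ 0.0426

Pr(stuck control-rod sensor | scram, genuine neutron-flux excursion) ≈ 0.0426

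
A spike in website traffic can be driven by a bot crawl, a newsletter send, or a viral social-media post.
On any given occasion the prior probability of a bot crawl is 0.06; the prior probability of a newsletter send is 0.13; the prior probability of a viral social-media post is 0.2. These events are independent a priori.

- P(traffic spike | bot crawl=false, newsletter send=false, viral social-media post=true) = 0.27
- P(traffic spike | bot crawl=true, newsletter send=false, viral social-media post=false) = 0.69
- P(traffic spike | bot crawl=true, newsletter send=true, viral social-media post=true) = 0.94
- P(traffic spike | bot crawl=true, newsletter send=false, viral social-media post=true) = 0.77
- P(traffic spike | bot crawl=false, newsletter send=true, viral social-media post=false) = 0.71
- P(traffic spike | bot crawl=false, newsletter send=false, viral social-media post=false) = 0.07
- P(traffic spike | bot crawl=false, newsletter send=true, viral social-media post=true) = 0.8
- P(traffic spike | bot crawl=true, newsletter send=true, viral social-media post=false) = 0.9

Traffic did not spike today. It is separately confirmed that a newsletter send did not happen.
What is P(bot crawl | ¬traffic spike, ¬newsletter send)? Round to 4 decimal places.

Numerator (weight on configurations with bot crawl): 0.014880 + 0.002760 = 0.017640
The normalizing constant is 0.93*0.94*0.8 + 0.73*0.94*0.2 + 0.31*0.06*0.8 + 0.23*0.06*0.2 = 0.854240
P(bot crawl | ¬traffic spike, ¬newsletter send) = 0.017640/0.854240 ≈ 0.0206

P(bot crawl | ¬traffic spike, ¬newsletter send) ≈ 0.0206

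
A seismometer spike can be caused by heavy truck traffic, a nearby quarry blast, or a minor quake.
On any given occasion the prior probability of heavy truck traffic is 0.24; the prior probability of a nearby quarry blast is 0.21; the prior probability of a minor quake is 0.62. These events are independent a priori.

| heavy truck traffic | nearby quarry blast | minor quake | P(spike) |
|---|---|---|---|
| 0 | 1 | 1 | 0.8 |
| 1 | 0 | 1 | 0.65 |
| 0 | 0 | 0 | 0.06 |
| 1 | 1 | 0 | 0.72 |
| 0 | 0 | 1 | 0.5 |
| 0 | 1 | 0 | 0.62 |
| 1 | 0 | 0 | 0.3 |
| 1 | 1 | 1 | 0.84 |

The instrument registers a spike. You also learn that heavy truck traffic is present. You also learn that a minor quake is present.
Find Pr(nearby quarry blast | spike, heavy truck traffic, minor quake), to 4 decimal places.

Pr(nearby quarry blast | spike, heavy truck traffic, minor quake) ≈ 0.2557

P(spike | heavy truck traffic, minor quake) = 0.65*0.79 + 0.84*0.21 = 0.513500 + 0.176400 = 0.689900
Restricting to configurations with nearby quarry blast present: 0.84*0.21 = 0.176400.
So P(nearby quarry blast | spike, heavy truck traffic, minor quake) = 0.176400/0.689900 ≈ 0.2557.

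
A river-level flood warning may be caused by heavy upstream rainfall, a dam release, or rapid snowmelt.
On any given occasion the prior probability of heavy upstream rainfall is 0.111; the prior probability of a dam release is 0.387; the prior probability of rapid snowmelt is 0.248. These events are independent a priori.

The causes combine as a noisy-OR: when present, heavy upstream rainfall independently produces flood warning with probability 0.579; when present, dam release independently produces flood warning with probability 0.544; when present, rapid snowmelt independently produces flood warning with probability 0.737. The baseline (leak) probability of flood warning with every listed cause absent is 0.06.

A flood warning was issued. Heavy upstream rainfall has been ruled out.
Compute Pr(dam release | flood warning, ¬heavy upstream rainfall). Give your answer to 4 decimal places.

Under noisy-OR, P(flood warning | causes) = 1 − (1−0.06)·∏(1−qᵢ) over the active causes.
Enumerate the 4 (dam release, rapid snowmelt) configurations and weight by the priors:
  P(flood warning | ¬heavy upstream rainfall) = 0.06·0.613·0.752 + 0.75278·0.613·0.248 + 0.57136·0.387·0.752 + 0.887268·0.387·0.248
        = 0.027659 + 0.114441 + 0.166279 + 0.085156 = 0.393535
The terms with dam release present sum to 0.251435, so
  P(dam release | flood warning, ¬heavy upstream rainfall) = 0.251435 / 0.393535 ≈ 0.6389

Pr(dam release | flood warning, ¬heavy upstream rainfall) ≈ 0.6389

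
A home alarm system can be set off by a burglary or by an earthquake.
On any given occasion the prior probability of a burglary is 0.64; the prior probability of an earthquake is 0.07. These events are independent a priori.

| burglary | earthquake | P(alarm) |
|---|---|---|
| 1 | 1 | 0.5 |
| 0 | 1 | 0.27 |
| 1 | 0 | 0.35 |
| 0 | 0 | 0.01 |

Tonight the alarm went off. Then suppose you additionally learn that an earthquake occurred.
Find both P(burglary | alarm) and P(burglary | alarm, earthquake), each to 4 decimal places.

P(burglary | alarm) ≈ 0.9579; P(burglary | alarm, earthquake) ≈ 0.7670

Weight on burglary=true, given the evidence: 0.208320 + 0.022400 = 0.230720
The normalizing constant is 0.01×0.36×0.93 + 0.27×0.36×0.07 + 0.35×0.64×0.93 + 0.5×0.64×0.07 = 0.240872
P(burglary | alarm) = 0.230720/0.240872 ≈ 0.9579

Now condition on the additional information:
Numerator (weight on configurations with burglary): 0.5·0.64 = 0.320000
The normalizing constant is 0.27·0.36 + 0.5·0.64 = 0.417200
P(burglary | alarm, earthquake) = 0.320000/0.417200 ≈ 0.7670
This is intercausal reasoning (explaining away): once earthquake accounts for the alarm, burglary becomes less likely.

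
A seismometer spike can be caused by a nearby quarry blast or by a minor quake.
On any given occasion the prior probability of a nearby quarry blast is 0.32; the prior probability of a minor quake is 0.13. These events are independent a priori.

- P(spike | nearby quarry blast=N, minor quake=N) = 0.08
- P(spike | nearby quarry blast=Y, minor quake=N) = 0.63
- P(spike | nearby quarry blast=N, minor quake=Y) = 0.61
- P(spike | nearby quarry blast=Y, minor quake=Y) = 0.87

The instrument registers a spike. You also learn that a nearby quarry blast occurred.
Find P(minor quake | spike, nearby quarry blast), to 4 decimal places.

P(minor quake | spike, nearby quarry blast) ≈ 0.1711

P(spike | nearby quarry blast) = 0.63*0.87 + 0.87*0.13 = 0.548100 + 0.113100 = 0.661200
Of this, 0.113100 comes from 0.87*0.13 (the minor quake=true cases).
P(minor quake | spike, nearby quarry blast) = 0.113100 / 0.661200 ≈ 0.1711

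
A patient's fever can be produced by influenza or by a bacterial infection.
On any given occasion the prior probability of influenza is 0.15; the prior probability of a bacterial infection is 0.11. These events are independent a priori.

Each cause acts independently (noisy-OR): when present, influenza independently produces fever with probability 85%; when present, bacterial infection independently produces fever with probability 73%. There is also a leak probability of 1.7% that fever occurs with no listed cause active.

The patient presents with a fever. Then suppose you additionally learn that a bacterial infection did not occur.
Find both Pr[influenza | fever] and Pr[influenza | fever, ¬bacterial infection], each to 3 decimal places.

Under noisy-OR, P(fever | causes) = 1 − (1−0.017)·∏(1−qᵢ) over the active causes.
P(fever) = 0.017·0.85·0.89 + 0.73459·0.85·0.11 + 0.85255·0.15·0.89 + 0.960189·0.15·0.11 = 0.012861 + 0.068684 + 0.113815 + 0.015843 = 0.211203
Restricting to configurations with influenza present: 0.113815 + 0.015843 = 0.129658.
P(influenza | fever) = 0.129658 / 0.211203 ≈ 0.614

Now also conditioning on bacterial infection≠true:
Enumerate both values of influenza and weight by the priors:
  P(fever | ¬bacterial infection) = 0.017×0.85 + 0.85255×0.15
        = 0.014450 + 0.127883 = 0.142333
Keeping only the influenza-present terms gives 0.127883, so
  P(influenza | fever, ¬bacterial infection) = 0.127883 / 0.142333 ≈ 0.898
With bacterial infection excluded, influenza must carry more of the explanatory weight for the fever.

Pr[influenza | fever] ≈ 0.614; Pr[influenza | fever, ¬bacterial infection] ≈ 0.898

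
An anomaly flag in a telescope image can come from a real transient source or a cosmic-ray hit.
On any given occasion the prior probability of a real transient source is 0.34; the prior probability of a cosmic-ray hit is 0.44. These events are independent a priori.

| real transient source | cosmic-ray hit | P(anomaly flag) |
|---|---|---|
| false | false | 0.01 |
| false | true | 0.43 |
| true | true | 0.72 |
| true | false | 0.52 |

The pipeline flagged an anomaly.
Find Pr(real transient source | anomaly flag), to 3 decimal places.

Weight on real transient source=true, given the evidence: 0.099008 + 0.107712 = 0.206720
Denominator P(anomaly flag): 0.01×0.66×0.56 + 0.43×0.66×0.44 + 0.52×0.34×0.56 + 0.72×0.34×0.44 = 0.335288
Posterior = 0.206720 / 0.335288 ≈ 0.617

Pr(real transient source | anomaly flag) ≈ 0.617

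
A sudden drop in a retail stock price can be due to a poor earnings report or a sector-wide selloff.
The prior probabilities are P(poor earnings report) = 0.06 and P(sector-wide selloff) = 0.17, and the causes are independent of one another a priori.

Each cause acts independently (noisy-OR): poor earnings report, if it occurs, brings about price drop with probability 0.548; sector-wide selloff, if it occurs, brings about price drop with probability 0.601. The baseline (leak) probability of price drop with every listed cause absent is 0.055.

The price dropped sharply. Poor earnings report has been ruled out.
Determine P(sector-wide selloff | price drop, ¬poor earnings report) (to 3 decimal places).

P(sector-wide selloff | price drop, ¬poor earnings report) ≈ 0.699

Under noisy-OR, P(price drop | causes) = 1 − (1−0.055)·∏(1−qᵢ) over the active causes.
P(price drop | ¬poor earnings report) = 0.055·0.83 + 0.622945·0.17 = 0.045650 + 0.105901 = 0.151551
Of this, 0.105901 comes from 0.622945·0.17 (the sector-wide selloff=true cases).
P(sector-wide selloff | price drop, ¬poor earnings report) = 0.105901 / 0.151551 ≈ 0.699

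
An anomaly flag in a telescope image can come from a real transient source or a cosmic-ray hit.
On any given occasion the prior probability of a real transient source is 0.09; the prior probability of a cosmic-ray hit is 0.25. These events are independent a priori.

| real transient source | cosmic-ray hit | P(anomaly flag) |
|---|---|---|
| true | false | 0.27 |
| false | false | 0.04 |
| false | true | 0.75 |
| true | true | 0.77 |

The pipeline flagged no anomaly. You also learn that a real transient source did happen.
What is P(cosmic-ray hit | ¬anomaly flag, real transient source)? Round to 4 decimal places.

P(cosmic-ray hit | ¬anomaly flag, real transient source) ≈ 0.0950

For the numerator, keep only cosmic-ray hit=true terms: 0.23·0.25 = 0.057500
Denominator P(¬anomaly flag | real transient source): 0.73·0.75 + 0.23·0.25 = 0.605000
Posterior = 0.057500 / 0.605000 ≈ 0.0950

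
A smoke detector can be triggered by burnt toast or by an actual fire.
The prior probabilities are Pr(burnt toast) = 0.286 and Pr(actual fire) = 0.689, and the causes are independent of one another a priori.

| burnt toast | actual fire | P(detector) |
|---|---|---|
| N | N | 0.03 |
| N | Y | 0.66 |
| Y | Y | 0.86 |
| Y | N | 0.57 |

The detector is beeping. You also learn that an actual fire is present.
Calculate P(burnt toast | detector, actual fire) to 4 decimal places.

P(burnt toast | detector, actual fire) ≈ 0.3429

P(detector | actual fire) = 0.66*0.714 + 0.86*0.286 = 0.471240 + 0.245960 = 0.717200
Of this, 0.245960 comes from 0.86*0.286 (the burnt toast=true cases).
So P(burnt toast | detector, actual fire) = 0.245960/0.717200 ≈ 0.3429.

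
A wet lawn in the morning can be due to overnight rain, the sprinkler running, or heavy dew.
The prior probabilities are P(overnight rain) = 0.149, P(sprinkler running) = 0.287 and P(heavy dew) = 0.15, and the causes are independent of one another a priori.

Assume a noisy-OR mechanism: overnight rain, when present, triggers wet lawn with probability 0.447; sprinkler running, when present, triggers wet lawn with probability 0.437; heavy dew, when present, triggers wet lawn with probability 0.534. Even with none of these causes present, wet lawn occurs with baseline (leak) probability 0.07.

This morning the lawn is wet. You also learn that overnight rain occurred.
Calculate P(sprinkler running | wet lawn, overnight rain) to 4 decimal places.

Under noisy-OR, P(wet lawn | causes) = 1 − (1−0.07)·∏(1−qᵢ) over the active causes.
Weight on sprinkler running=true, given the evidence: 0.173315 + 0.037241 = 0.210556
Normalizer over all consistent configurations: 0.48571·0.713·0.85 + 0.760341·0.713·0.15 + 0.710455·0.287·0.85 + 0.865072·0.287·0.15 = 0.586239
Posterior = 0.210556 / 0.586239 ≈ 0.3592

P(sprinkler running | wet lawn, overnight rain) ≈ 0.3592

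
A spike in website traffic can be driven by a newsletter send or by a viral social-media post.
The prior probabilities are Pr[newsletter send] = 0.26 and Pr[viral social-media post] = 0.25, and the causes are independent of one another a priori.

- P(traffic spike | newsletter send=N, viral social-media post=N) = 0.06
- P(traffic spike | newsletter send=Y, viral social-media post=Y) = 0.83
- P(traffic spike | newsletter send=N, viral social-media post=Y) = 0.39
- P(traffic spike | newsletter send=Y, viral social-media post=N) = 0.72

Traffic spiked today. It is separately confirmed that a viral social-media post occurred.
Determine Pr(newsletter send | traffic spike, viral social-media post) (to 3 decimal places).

Pr(newsletter send | traffic spike, viral social-media post) ≈ 0.428

Numerator (weight on configurations with newsletter send): 0.83*0.26 = 0.215800
Normalizer over all consistent configurations: 0.39*0.74 + 0.83*0.26 = 0.504400
P(newsletter send | traffic spike, viral social-media post) = 0.215800/0.504400 ≈ 0.428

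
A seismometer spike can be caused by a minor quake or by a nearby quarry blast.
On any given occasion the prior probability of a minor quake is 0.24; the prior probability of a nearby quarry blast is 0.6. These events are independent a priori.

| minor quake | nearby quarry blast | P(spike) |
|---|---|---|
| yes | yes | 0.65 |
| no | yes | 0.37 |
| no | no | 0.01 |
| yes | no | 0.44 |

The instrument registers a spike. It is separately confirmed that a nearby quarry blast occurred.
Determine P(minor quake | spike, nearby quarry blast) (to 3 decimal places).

P(minor quake | spike, nearby quarry blast) ≈ 0.357

Numerator (weight on configurations with minor quake): 0.65×0.24 = 0.156000
The normalizing constant is 0.37×0.76 + 0.65×0.24 = 0.437200
Posterior = 0.156000 / 0.437200 ≈ 0.357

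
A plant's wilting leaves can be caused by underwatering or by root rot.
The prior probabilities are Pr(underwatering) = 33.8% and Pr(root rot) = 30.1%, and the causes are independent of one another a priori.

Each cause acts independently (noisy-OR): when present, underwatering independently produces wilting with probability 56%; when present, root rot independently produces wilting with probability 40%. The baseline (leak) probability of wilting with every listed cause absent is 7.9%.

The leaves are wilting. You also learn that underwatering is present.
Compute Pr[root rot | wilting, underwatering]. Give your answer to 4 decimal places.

Under noisy-OR, P(wilting | causes) = 1 − (1−0.079)·∏(1−qᵢ) over the active causes.
By total probability over both values of root rot:
  P(wilting | underwatering) = 0.59476·0.699 + 0.756856·0.301
        = 0.415737 + 0.227814 = 0.643551
Configurations with root rot contribute 0.227814, so
  P(root rot | wilting, underwatering) = 0.227814 / 0.643551 ≈ 0.3540

Pr[root rot | wilting, underwatering] ≈ 0.3540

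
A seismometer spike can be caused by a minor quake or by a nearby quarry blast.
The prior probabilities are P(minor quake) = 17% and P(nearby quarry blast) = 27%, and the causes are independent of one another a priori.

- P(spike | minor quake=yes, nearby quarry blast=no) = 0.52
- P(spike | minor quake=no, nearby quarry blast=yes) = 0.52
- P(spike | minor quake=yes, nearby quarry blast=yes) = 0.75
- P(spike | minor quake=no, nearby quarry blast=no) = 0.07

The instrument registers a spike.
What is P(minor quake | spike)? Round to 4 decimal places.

P(minor quake | spike) ≈ 0.3837

Sum P(spike|·) weighted by the priors over the 4 (minor quake, nearby quarry blast) configurations:
  P(spike) = 0.07×0.83×0.73 + 0.52×0.83×0.27 + 0.52×0.17×0.73 + 0.75×0.17×0.27
        = 0.042413 + 0.116532 + 0.064532 + 0.034425 = 0.257902
Configurations with minor quake contribute 0.098957, so
  P(minor quake | spike) = 0.098957 / 0.257902 ≈ 0.3837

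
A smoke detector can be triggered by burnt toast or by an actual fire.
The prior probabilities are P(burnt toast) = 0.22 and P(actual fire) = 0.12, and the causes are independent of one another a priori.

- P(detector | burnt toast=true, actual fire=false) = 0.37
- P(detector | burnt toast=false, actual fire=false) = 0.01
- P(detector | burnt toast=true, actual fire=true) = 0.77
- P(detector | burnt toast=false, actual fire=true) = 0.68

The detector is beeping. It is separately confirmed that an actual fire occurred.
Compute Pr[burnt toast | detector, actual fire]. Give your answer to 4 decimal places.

Pr[burnt toast | detector, actual fire] ≈ 0.2421

Weight on burnt toast=true, given the evidence: 0.77×0.22 = 0.169400
Denominator P(detector | actual fire): 0.68×0.78 + 0.77×0.22 = 0.699800
P(burnt toast | detector, actual fire) = 0.169400/0.699800 ≈ 0.2421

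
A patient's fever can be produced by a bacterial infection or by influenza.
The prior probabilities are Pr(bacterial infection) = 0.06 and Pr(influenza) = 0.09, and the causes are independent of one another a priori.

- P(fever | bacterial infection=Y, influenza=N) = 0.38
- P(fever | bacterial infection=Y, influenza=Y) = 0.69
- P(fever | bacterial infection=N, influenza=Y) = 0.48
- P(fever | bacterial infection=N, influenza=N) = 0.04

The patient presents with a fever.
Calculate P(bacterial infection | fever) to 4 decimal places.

P(fever) = 0.04×0.94×0.91 + 0.48×0.94×0.09 + 0.38×0.06×0.91 + 0.69×0.06×0.09 = 0.034216 + 0.040608 + 0.020748 + 0.003726 = 0.099298
The bacterial infection-present share is 0.020748 + 0.003726 = 0.024474.
So P(bacterial infection | fever) = 0.024474/0.099298 ≈ 0.2465.

P(bacterial infection | fever) ≈ 0.2465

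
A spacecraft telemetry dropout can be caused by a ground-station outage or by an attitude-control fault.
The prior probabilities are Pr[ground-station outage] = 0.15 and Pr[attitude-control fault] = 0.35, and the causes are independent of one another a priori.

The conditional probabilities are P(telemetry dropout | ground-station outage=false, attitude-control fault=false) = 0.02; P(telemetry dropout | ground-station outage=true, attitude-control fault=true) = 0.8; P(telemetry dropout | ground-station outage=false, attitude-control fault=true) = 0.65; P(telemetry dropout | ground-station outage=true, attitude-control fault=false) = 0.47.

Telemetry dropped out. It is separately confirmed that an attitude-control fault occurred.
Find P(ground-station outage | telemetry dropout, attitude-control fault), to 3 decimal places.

P(telemetry dropout | attitude-control fault) = 0.65*0.85 + 0.8*0.15 = 0.552500 + 0.120000 = 0.672500
Of this, 0.120000 comes from 0.8*0.15 (the ground-station outage=true cases).
Hence the posterior is 0.120000/0.672500 ≈ 0.178.

P(ground-station outage | telemetry dropout, attitude-control fault) ≈ 0.178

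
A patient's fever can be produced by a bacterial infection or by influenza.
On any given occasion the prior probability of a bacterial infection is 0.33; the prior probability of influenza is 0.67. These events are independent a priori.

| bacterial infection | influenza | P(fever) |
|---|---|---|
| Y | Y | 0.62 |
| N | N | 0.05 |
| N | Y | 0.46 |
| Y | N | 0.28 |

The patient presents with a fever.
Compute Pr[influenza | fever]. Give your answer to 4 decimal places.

Pr[influenza | fever] ≈ 0.8921

P(fever) = 0.05×0.67×0.33 + 0.46×0.67×0.67 + 0.28×0.33×0.33 + 0.62×0.33×0.67 = 0.011055 + 0.206494 + 0.030492 + 0.137082 = 0.385123
Restricting to configurations with influenza present: 0.206494 + 0.137082 = 0.343576.
So P(influenza | fever) = 0.343576/0.385123 ≈ 0.8921.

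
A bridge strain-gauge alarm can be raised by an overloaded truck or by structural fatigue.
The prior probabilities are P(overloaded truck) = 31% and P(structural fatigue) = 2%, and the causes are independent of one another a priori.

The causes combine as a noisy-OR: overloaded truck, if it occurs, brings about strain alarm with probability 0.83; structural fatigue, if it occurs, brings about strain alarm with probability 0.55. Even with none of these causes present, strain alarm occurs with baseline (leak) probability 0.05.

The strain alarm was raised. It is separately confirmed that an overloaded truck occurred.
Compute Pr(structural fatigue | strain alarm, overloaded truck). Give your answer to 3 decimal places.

Under noisy-OR, P(strain alarm | causes) = 1 − (1−0.05)·∏(1−qᵢ) over the active causes.
P(strain alarm | overloaded truck) = 0.8385×0.98 + 0.927325×0.02 = 0.821730 + 0.018547 = 0.840277
The structural fatigue-present share is 0.927325×0.02 = 0.018547.
P(structural fatigue | strain alarm, overloaded truck) = 0.018547 / 0.840277 ≈ 0.022

Pr(structural fatigue | strain alarm, overloaded truck) ≈ 0.022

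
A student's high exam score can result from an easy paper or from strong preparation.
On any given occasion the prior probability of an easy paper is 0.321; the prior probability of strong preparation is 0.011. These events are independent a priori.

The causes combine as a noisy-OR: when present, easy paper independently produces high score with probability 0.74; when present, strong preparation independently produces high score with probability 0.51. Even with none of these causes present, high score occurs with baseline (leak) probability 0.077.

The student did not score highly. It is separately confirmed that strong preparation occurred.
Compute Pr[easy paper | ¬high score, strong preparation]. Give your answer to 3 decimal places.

Pr[easy paper | ¬high score, strong preparation] ≈ 0.109

Under noisy-OR, P(high score | causes) = 1 − (1−0.077)·∏(1−qᵢ) over the active causes.
P(¬high score | strong preparation) = 0.45227×0.679 + 0.11759×0.321 = 0.307091 + 0.037746 = 0.344837
The easy paper-present share is 0.11759×0.321 = 0.037746.
Hence the posterior is 0.037746/0.344837 ≈ 0.109.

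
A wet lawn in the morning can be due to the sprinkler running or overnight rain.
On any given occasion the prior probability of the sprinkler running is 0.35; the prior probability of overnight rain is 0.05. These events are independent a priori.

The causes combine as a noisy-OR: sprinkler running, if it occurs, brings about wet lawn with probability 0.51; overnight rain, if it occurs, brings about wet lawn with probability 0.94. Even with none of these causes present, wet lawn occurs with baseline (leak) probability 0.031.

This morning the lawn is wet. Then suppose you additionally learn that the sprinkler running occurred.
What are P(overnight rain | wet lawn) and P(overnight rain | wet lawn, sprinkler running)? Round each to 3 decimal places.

P(overnight rain | wet lawn) ≈ 0.197; P(overnight rain | wet lawn, sprinkler running) ≈ 0.089

Under noisy-OR, P(wet lawn | causes) = 1 − (1−0.031)·∏(1−qᵢ) over the active causes.
P(wet lawn) = 0.031*0.65*0.95 + 0.94186*0.65*0.05 + 0.52519*0.35*0.95 + 0.971511*0.35*0.05 = 0.019142 + 0.030610 + 0.174626 + 0.017001 = 0.241379
The overnight rain-present share is 0.030610 + 0.017001 = 0.047611.
Hence the posterior is 0.047611/0.241379 ≈ 0.197.

With the extra evidence:
Numerator (weight on configurations with overnight rain): 0.971511·0.05 = 0.048576
Denominator P(wet lawn | sprinkler running): 0.52519·0.95 + 0.971511·0.05 = 0.547506
Posterior = 0.048576 / 0.547506 ≈ 0.089
This is intercausal reasoning (explaining away): once sprinkler running accounts for the wet lawn, overnight rain becomes less likely.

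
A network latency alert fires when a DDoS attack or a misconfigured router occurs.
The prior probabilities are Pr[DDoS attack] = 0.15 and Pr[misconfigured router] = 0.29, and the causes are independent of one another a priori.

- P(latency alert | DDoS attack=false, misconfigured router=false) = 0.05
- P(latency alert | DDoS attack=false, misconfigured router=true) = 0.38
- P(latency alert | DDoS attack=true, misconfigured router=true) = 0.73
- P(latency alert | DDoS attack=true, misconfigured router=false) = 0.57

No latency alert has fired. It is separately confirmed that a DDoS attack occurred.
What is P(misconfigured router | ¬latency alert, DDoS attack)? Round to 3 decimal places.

For the numerator, keep only misconfigured router=true terms: 0.27×0.29 = 0.078300
The normalizing constant is 0.43×0.71 + 0.27×0.29 = 0.383600
Posterior = 0.078300 / 0.383600 ≈ 0.204

P(misconfigured router | ¬latency alert, DDoS attack) ≈ 0.204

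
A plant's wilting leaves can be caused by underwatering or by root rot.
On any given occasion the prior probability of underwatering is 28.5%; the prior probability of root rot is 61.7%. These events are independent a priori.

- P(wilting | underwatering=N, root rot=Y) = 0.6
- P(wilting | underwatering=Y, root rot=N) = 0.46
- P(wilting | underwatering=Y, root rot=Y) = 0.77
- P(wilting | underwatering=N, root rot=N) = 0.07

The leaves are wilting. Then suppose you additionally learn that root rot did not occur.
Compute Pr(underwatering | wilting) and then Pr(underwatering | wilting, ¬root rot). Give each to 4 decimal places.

Sum P(wilting|·) weighted by the priors over the 4 (underwatering, root rot) configurations:
  P(wilting) = 0.07*0.715*0.383 + 0.6*0.715*0.617 + 0.46*0.285*0.383 + 0.77*0.285*0.617
        = 0.019169 + 0.264693 + 0.050211 + 0.135401 = 0.469474
Keeping only the underwatering-present terms gives 0.185612, so
  P(underwatering | wilting) = 0.185612 / 0.469474 ≈ 0.3954

Now also conditioning on root rot≠true:
Sum P(wilting|·) weighted by the priors over both values of underwatering:
  P(wilting | ¬root rot) = 0.07·0.715 + 0.46·0.285
        = 0.050050 + 0.131100 = 0.181150
The terms with underwatering present sum to 0.131100, so
  P(underwatering | wilting, ¬root rot) = 0.131100 / 0.181150 ≈ 0.7237
Ruling out root rot raises the posterior on underwatering — the flip side of explaining away.

Pr(underwatering | wilting) ≈ 0.3954; Pr(underwatering | wilting, ¬root rot) ≈ 0.7237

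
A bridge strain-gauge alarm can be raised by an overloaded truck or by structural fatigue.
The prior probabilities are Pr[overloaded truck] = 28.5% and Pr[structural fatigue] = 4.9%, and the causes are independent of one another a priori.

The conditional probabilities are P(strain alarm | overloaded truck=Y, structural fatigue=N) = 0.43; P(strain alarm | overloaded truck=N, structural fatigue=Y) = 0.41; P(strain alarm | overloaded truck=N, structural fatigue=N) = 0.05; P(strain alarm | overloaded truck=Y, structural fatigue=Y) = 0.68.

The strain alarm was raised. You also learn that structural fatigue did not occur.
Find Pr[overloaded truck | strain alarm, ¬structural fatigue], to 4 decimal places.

P(strain alarm | ¬structural fatigue) = 0.05·0.715 + 0.43·0.285 = 0.035750 + 0.122550 = 0.158300
Restricting to configurations with overloaded truck present: 0.43·0.285 = 0.122550.
P(overloaded truck | strain alarm, ¬structural fatigue) = 0.122550 / 0.158300 ≈ 0.7742

Pr[overloaded truck | strain alarm, ¬structural fatigue] ≈ 0.7742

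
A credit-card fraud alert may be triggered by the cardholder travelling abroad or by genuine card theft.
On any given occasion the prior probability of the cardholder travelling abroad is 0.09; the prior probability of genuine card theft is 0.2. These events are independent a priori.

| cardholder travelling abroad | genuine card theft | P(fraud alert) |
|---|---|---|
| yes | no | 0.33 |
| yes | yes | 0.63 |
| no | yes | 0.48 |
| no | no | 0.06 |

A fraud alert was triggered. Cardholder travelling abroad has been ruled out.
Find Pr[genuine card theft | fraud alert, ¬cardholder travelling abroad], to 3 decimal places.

P(fraud alert | ¬cardholder travelling abroad) = 0.06×0.8 + 0.48×0.2 = 0.048000 + 0.096000 = 0.144000
Restricting to configurations with genuine card theft present: 0.48×0.2 = 0.096000.
P(genuine card theft | fraud alert, ¬cardholder travelling abroad) = 0.096000 / 0.144000 ≈ 0.667

Pr[genuine card theft | fraud alert, ¬cardholder travelling abroad] ≈ 0.667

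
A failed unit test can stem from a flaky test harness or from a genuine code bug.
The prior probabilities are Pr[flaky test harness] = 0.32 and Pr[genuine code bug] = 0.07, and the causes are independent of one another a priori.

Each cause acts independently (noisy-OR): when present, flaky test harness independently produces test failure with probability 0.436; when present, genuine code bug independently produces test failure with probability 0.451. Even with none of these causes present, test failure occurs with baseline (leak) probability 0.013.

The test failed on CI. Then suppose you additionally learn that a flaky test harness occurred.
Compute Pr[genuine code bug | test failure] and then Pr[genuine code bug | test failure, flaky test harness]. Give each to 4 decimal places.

Pr[genuine code bug | test failure] ≈ 0.2105; Pr[genuine code bug | test failure, flaky test harness] ≈ 0.1055

Under noisy-OR, P(test failure | causes) = 1 − (1−0.013)·∏(1−qᵢ) over the active causes.
By total probability over the 4 (flaky test harness, genuine code bug) configurations:
  P(test failure) = 0.013*0.68*0.93 + 0.458137*0.68*0.07 + 0.443332*0.32*0.93 + 0.694389*0.32*0.07
        = 0.008221 + 0.021807 + 0.131936 + 0.015554 = 0.177518
The terms with genuine code bug present sum to 0.037361, so
  P(genuine code bug | test failure) = 0.037361 / 0.177518 ≈ 0.2105

Now also conditioning on flaky test harness=true:
P(test failure | flaky test harness) = 0.443332*0.93 + 0.694389*0.07 = 0.412299 + 0.048607 = 0.460906
Of this, 0.048607 comes from 0.694389*0.07 (the genuine code bug=true cases).
P(genuine code bug | test failure, flaky test harness) = 0.048607 / 0.460906 ≈ 0.1055
Conditioning on flaky test harness lowers the posterior on genuine code bug: the classic explaining-away effect in a common-effect structure.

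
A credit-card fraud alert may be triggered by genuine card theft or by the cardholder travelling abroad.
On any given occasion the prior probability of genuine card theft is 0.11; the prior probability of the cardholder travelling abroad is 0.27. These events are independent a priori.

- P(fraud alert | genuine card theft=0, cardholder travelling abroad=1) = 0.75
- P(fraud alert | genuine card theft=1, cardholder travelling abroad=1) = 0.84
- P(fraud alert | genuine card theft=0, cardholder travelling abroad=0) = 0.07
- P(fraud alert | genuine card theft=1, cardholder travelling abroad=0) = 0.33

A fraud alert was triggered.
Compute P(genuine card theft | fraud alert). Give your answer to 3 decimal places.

P(genuine card theft | fraud alert) ≈ 0.186

Enumerate the 4 (genuine card theft, cardholder travelling abroad) configurations and weight by the priors:
  P(fraud alert) = 0.07*0.89*0.73 + 0.75*0.89*0.27 + 0.33*0.11*0.73 + 0.84*0.11*0.27
        = 0.045479 + 0.180225 + 0.026499 + 0.024948 = 0.277151
The terms with genuine card theft present sum to 0.051447, so
  P(genuine card theft | fraud alert) = 0.051447 / 0.277151 ≈ 0.186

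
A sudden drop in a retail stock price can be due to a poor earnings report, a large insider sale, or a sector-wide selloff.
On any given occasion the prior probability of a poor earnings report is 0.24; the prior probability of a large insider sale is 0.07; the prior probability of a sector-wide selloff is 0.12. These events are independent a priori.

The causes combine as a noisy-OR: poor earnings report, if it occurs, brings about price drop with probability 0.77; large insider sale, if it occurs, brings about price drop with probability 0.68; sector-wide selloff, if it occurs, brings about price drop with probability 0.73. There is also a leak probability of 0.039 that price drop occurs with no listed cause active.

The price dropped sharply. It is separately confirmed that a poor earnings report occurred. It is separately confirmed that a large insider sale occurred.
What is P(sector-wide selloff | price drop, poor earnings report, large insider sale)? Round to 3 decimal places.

Under noisy-OR, P(price drop | causes) = 1 − (1−0.039)·∏(1−qᵢ) over the active causes.
Enumerate both values of sector-wide selloff and weight by the priors:
  P(price drop | poor earnings report, large insider sale) = 0.92927·0.88 + 0.980903·0.12
        = 0.817758 + 0.117708 = 0.935466
Keeping only the sector-wide selloff-present terms gives 0.117708, so
  P(sector-wide selloff | price drop, poor earnings report, large insider sale) = 0.117708 / 0.935466 ≈ 0.126

P(sector-wide selloff | price drop, poor earnings report, large insider sale) ≈ 0.126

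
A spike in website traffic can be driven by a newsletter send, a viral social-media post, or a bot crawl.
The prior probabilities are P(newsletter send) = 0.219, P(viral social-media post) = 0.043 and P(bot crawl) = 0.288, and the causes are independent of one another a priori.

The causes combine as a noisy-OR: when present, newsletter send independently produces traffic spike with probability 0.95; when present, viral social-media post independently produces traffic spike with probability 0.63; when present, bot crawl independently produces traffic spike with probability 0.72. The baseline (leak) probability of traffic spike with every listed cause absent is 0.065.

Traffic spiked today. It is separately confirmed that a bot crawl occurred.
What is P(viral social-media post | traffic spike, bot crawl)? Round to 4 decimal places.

P(viral social-media post | traffic spike, bot crawl) ≈ 0.0497

Under noisy-OR, P(traffic spike | causes) = 1 − (1−0.065)·∏(1−qᵢ) over the active causes.
Enumerate the 4 (newsletter send, viral social-media post) configurations and weight by the priors:
  P(traffic spike | bot crawl) = 0.7382×0.781×0.957 + 0.903134×0.781×0.043 + 0.98691×0.219×0.957 + 0.995157×0.219×0.043
        = 0.551743 + 0.030330 + 0.206840 + 0.009371 = 0.798284
Configurations with viral social-media post contribute 0.039701, so
  P(viral social-media post | traffic spike, bot crawl) = 0.039701 / 0.798284 ≈ 0.0497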